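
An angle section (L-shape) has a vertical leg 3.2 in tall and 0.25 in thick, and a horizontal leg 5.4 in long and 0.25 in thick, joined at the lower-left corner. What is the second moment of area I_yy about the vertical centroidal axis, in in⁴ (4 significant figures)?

Break the section into simple shapes (no overlaps), measuring from the bottom-left corner of the bounding box.
Vertical leg: 0.25 × 3.2, A = 0.8 in², x = 0.125 in, Ī = 0.00416667 in⁴.
Horizontal leg (remainder): 5.15 × 0.25, A = 1.2875 in², x = 2.825 in, Ī = 2.84564 in⁴.
Centroid: x̄ = ΣA·x / ΣA = 1.79027 in.
Transfer each piece to the vertical centroidal axis using Ī + A·d² with d = x − 1.79027:
  vertical leg: d = -1.66527 in → contributes +2.22266 in⁴
  horizontal leg (remainder): d = 1.03473 in → contributes +4.22413 in⁴
Total I = 6.44679 in⁴.

I_yy ≈ 6.447 in⁴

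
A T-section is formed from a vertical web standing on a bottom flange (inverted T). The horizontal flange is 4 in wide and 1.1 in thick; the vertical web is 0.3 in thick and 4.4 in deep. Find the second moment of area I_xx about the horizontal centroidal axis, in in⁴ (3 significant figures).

Break the section into simple shapes (no overlaps), measuring from the bottom-left corner of the bounding box.
Flange: 4 × 1.1, A = 4.4 in², y = 0.55 in, Ī = 0.44367 in⁴.
Web: 0.3 × 4.4, A = 1.32 in², y = 3.3 in, Ī = 2.1296 in⁴.
Centroid: ȳ = ΣA·y / ΣA = 1.1846 in.
Transfer each piece to the horizontal centroidal axis using Ī + A·d² with d = y − 1.1846:
  flange: d = -0.63462 in → contributes +2.2157 in⁴
  web: d = 2.1154 in → contributes +8.0364 in⁴
Total I = 10.252 in⁴.

I_xx ≈ 10.3 in⁴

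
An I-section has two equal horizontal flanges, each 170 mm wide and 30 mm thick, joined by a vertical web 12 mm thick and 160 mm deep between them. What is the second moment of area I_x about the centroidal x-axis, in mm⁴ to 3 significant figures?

I_x ≈ 9.69 × 10⁷ mm⁴

Break the section into simple shapes (no overlaps), measuring from the bottom-left corner of the bounding box.
Bottom flange: 170 × 30, A = 5 100 mm², y = 15 mm, Ī = 382 500 mm⁴.
Web: 12 × 160, A = 1 920 mm², y = 110 mm, Ī = 4 096 000 mm⁴.
Top flange: 170 × 30, A = 5 100 mm², y = 205 mm, Ī = 382 500 mm⁴.
By symmetry the centroid is at mid-height, ȳ = 110 mm.
Transfer each piece to the centroidal x-axis using Ī + A·d² with d = y − 110:
  bottom flange: d = -95 mm → contributes +46 410 000 mm⁴
  web: d = 0 mm → contributes +4 096 000 mm⁴
  top flange: d = 95 mm → contributes +46 410 000 mm⁴
Total I = 96 916 000 mm⁴.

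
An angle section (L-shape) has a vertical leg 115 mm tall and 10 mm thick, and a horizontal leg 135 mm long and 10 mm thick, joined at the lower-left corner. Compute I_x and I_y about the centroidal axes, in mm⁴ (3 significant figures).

I_x ≈ 2.93 × 10⁶ mm⁴, I_y ≈ 4.37 × 10⁶ mm⁴

Treat the section as a set of non-overlapping primitives; coordinates are from the bounding-box lower-left.
Vertical leg: 10 × 115, A = 1 150 mm², y = 57.5 mm, Ī = 1 267 396 mm⁴.
Horizontal leg (remainder): 125 × 10, A = 1 250 mm², y = 5 mm, Ī = 10 417 mm⁴.
Centroid: ȳ = ΣA·y / ΣA = 30.156 mm.
Transfer each piece to the centroidal x-axis using Ī + A·d² with d = y − 30.156:
  vertical leg: d = 27.344 mm → contributes +2 127 229 mm⁴
  horizontal leg (remainder): d = -25.156 mm → contributes +801 463 mm⁴
Total I = 2 928 691 mm⁴.
For the y-axis: x̄ = 40.156 mm.
Repeating about the centroidal y-axis gives I_y = 4 366 191 mm⁴.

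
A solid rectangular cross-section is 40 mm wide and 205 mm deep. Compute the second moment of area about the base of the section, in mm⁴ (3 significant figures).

The section: 40 × 205, A = 8 200 mm², y = 102.5 mm, Ī = 28 717 083 mm⁴.
Transfer it to the bottom edge using Ī + A·d² with d = y − 0:
  the section: d = 102.5 mm → contributes +114 868 333 mm⁴
Total I = 114 868 333 mm⁴.

I_base ≈ 1.15 × 10⁸ mm⁴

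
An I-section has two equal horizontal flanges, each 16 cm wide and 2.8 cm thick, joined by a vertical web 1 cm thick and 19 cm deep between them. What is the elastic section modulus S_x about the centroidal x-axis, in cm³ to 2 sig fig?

Treat the section as a set of non-overlapping primitives; coordinates are from the bounding-box lower-left.
Bottom flange: 16 × 2.8, A = 44.8 cm², y = 1.4 cm, Ī = 29.27 cm⁴.
Web: 1 × 19, A = 19 cm², y = 12.3 cm, Ī = 571.6 cm⁴.
Top flange: 16 × 2.8, A = 44.8 cm², y = 23.2 cm, Ī = 29.27 cm⁴.
By symmetry the centroid is at mid-height, ȳ = 12.3 cm.
Transfer each piece to the centroidal x-axis using Ī + A·d² with d = y − 12.3:
  bottom flange: d = -10.9 cm → contributes +5 352 cm⁴
  web: d = 0 cm → contributes +571.6 cm⁴
  top flange: d = 10.9 cm → contributes +5 352 cm⁴
Total I = 11 275 cm⁴.
Extreme fibre distance c = 12.3 cm; S = I/c = 916.7 cm³.

S_x ≈ 920 cm³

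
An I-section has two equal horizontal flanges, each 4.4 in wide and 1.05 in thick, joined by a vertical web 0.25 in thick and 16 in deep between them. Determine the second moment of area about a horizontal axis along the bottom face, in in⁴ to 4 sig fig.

Treat the section as a set of non-overlapping primitives; coordinates are from the bounding-box lower-left.
Bottom flange: 4.4 × 1.05, A = 4.62 in², y = 0.525 in, Ī = 0.424463 in⁴.
Web: 0.25 × 16, A = 4 in², y = 9.05 in, Ī = 85.3333 in⁴.
Top flange: 4.4 × 1.05, A = 4.62 in², y = 17.575 in, Ī = 0.424463 in⁴.
Transfer each piece to the base of the section using Ī + A·d² with d = y − 0:
  bottom flange: d = 0.525 in → contributes +1.69785 in⁴
  web: d = 9.05 in → contributes +412.943 in⁴
  top flange: d = 17.575 in → contributes +1427.45 in⁴
Total I = 1842.09 in⁴.

I_base ≈ 1842 in⁴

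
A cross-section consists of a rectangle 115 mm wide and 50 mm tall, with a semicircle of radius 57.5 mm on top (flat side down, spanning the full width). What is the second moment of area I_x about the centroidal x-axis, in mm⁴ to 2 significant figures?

I_x ≈ 9.1 × 10⁶ mm⁴

Split into non-overlapping primitives; take the origin at the lower-left of the bounding box.
Rectangular body: 115 × 50, A = 5 750 mm², y = 25 mm, Ī = 1 197 917 mm⁴.
Semicircular cap: semicircle r = 57.5, A = 5 193 mm², y = 74.4 mm, Ī = 1 199 785 mm⁴.
Centroid: ȳ = ΣA·y / ΣA = 48.45 mm.
Transfer each piece to the centroidal x-axis using Ī + A·d² with d = y − 48.45:
  rectangular body: d = -23.45 mm → contributes +4 358 671 mm⁴
  semicircular cap: d = 25.96 mm → contributes +4 699 262 mm⁴
Total I = 9 057 933 mm⁴.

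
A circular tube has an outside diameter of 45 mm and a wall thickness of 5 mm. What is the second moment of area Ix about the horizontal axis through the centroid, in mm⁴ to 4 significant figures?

Ix ≈ 1.276 × 10⁵ mm⁴

Break the section into simple shapes (no overlaps), measuring from the bottom-left corner of the bounding box.
Outer circle: ⌀45, A = 1590.43 mm², y = 22.5 mm, Ī = 201 289 mm⁴.
Bore (subtracted): ⌀35, A = 962.113 mm², y = 22.5 mm, Ī = 73661.8 mm⁴.
By symmetry the centroid is at mid-height, ȳ = 22.5 mm.
All pieces are centred on the horizontal axis through the centroid, so I = ΣĪ (holes subtracted) = 127 627 mm⁴.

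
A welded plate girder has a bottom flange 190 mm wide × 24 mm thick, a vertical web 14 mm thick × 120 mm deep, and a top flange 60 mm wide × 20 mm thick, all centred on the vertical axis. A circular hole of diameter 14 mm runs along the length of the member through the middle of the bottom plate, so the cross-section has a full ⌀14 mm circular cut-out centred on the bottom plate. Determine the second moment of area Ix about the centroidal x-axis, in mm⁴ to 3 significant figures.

Break the section into simple shapes (no overlaps), measuring from the bottom-left corner of the bounding box.
Bottom plate: 190 × 24, A = 4 560 mm², y = 12 mm, Ī = 218 880 mm⁴.
Web plate: 14 × 120, A = 1 680 mm², y = 84 mm, Ī = 2 016 000 mm⁴.
Top plate: 60 × 20, A = 1 200 mm², y = 154 mm, Ī = 40 000 mm⁴.
Hole (subtracted): ⌀14, A = 153.94 mm², y = 12 mm, Ī = 1885.7 mm⁴.
Centroid: ȳ = ΣA·y / ΣA = 51.989 mm.
Transfer each piece to the centroidal x-axis using Ī + A·d² with d = y − 51.989:
  bottom plate: d = -39.989 mm → contributes +7 510 751 mm⁴
  web plate: d = 32.011 mm → contributes +3 737 537 mm⁴
  top plate: d = 102.01 mm → contributes +12 527 571 mm⁴
  hole: d = -39.989 mm → contributes −248 047 mm⁴
Total I = 23 527 812 mm⁴.

Ix ≈ 2.35 × 10⁷ mm⁴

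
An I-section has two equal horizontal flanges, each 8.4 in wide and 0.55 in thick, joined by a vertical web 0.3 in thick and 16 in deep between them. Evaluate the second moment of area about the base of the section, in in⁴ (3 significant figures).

Break the section into simple shapes (no overlaps), measuring from the bottom-left corner of the bounding box.
Bottom flange: 8.4 × 0.55, A = 4.62 in², y = 0.275 in, Ī = 0.11646 in⁴.
Web: 0.3 × 16, A = 4.8 in², y = 8.55 in, Ī = 102.4 in⁴.
Top flange: 8.4 × 0.55, A = 4.62 in², y = 16.825 in, Ī = 0.11646 in⁴.
Transfer each piece to the bottom edge using Ī + A·d² with d = y − 0:
  bottom flange: d = 0.275 in → contributes +0.46585 in⁴
  web: d = 8.55 in → contributes +453.29 in⁴
  top flange: d = 16.825 in → contributes +1307.9 in⁴
Total I = 1761.7 in⁴.

I_base ≈ 1760 in⁴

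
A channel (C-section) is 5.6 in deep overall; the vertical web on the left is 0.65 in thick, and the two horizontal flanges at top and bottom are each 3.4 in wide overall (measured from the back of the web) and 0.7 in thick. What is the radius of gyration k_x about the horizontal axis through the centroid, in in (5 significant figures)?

k_x ≈ 2.0920 in

Split into non-overlapping primitives; take the origin at the lower-left of the bounding box.
Web: 0.65 × 5.6, A = 3.64 in², y = 2.8 in, Ī = 9.512533 in⁴.
Top flange (beyond web): 2.75 × 0.7, A = 1.925 in², y = 5.25 in, Ī = 0.07860417 in⁴.
Bottom flange (beyond web): 2.75 × 0.7, A = 1.925 in², y = 0.35 in, Ī = 0.07860417 in⁴.
By symmetry the centroid is at mid-height, ȳ = 2.8 in.
Transfer each piece to the horizontal axis through the centroid using Ī + A·d² with d = y − 2.8:
  web: d = 0 in → contributes +9.512533 in⁴
  top flange (beyond web): d = 2.45 in → contributes +11.63342 in⁴
  bottom flange (beyond web): d = -2.45 in → contributes +11.63342 in⁴
Total I = 32.77937 in⁴.
Radius of gyration: k = √(I/A) = √(32.77937 / 7.49) = 2.091989 in.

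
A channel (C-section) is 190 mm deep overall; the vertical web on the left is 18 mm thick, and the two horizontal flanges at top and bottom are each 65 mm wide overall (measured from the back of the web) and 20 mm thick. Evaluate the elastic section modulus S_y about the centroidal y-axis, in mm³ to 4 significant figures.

S_y ≈ 3.867 × 10⁴ mm³

Decompose the section into non-overlapping parts with the origin at the bottom-left of its bounding rectangle.
Web: 18 × 190, A = 3 420 mm², x = 9 mm, Ī = 92 340 mm⁴.
Top flange (beyond web): 47 × 20, A = 940 mm², x = 41.5 mm, Ī = 173 038 mm⁴.
Bottom flange (beyond web): 47 × 20, A = 940 mm², x = 41.5 mm, Ī = 173 038 mm⁴.
Centroid: x̄ = ΣA·x / ΣA = 20.5283 mm.
Transfer each piece to the centroidal y-axis using Ī + A·d² with d = x − 20.5283:
  web: d = -11.5283 mm → contributes +546 864 mm⁴
  top flange (beyond web): d = 20.9717 mm → contributes +586 462 mm⁴
  bottom flange (beyond web): d = 20.9717 mm → contributes +586 462 mm⁴
Total I = 1 719 787 mm⁴.
Extreme fibre distance c = 44.4717 mm; S = I/c = 38671.5 mm³.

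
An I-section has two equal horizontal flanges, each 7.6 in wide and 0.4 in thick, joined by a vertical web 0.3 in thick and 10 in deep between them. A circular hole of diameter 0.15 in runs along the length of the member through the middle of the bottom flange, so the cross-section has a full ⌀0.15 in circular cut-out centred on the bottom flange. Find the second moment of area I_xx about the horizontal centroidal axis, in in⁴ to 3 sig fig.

I_xx ≈ 189 in⁴

Treat the section as a set of non-overlapping primitives; coordinates are from the bounding-box lower-left.
Bottom flange: 7.6 × 0.4, A = 3.04 in², y = 0.2 in, Ī = 0.040533 in⁴.
Web: 0.3 × 10, A = 3 in², y = 5.4 in, Ī = 25 in⁴.
Top flange: 7.6 × 0.4, A = 3.04 in², y = 10.6 in, Ī = 0.040533 in⁴.
Hole (subtracted): ⌀0.15, A = 0.017671 in², y = 0.2 in, Ī = 0.00002485 in⁴.
Centroid: ȳ = ΣA·y / ΣA = 5.4101 in.
Transfer each piece to the horizontal centroidal axis using Ī + A·d² with d = y − 5.4101:
  bottom flange: d = -5.2101 in → contributes +82.563 in⁴
  web: d = -0.01014 in → contributes +25 in⁴
  top flange: d = 5.1899 in → contributes +81.922 in⁴
  hole: d = -5.2101 in → contributes −0.47973 in⁴
Total I = 189.01 in⁴.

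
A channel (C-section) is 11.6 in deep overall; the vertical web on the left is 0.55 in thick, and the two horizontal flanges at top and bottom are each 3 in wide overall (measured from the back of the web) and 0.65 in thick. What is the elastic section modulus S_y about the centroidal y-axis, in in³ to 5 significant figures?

S_y ≈ 2.9359 in³

Treat the section as a set of non-overlapping primitives; coordinates are from the bounding-box lower-left.
Web: 0.55 × 11.6, A = 6.38 in², x = 0.275 in, Ī = 0.1608292 in⁴.
Top flange (beyond web): 2.45 × 0.65, A = 1.5925 in², x = 1.775 in, Ī = 0.7965818 in⁴.
Bottom flange (beyond web): 2.45 × 0.65, A = 1.5925 in², x = 1.775 in, Ī = 0.7965818 in⁴.
Centroid: x̄ = ΣA·x / ΣA = 0.7744773 in.
Transfer each piece to the centroidal y-axis using Ī + A·d² with d = x − 0.7744773:
  web: d = -0.4994773 in → contributes +1.752496 in⁴
  top flange (beyond web): d = 1.000523 in → contributes +2.390747 in⁴
  bottom flange (beyond web): d = 1.000523 in → contributes +2.390747 in⁴
Total I = 6.53399 in⁴.
Extreme fibre distance c = 2.225523 in; S = I/c = 2.935935 in³.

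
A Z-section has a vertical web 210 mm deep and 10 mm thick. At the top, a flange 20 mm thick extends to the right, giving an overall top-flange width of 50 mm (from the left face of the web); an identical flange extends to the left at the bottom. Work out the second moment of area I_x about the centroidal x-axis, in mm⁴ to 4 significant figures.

Decompose the section into non-overlapping parts with the origin at the bottom-left of its bounding rectangle.
Web: 10 × 210, A = 2 100 mm², y = 105 mm, Ī = 7 717 500 mm⁴.
Top flange (beyond web): 40 × 20, A = 800 mm², y = 200 mm, Ī = 26666.7 mm⁴.
Bottom flange (beyond web): 40 × 20, A = 800 mm², y = 10 mm, Ī = 26666.7 mm⁴.
Centroid: ȳ = ΣA·y / ΣA = 105 mm.
Transfer each piece to the centroidal x-axis using Ī + A·d² with d = y − 105:
  web: d = 0 mm → contributes +7 717 500 mm⁴
  top flange (beyond web): d = 95 mm → contributes +7 246 667 mm⁴
  bottom flange (beyond web): d = -95 mm → contributes +7 246 667 mm⁴
Total I = 22 210 833 mm⁴.

I_x ≈ 2.221 × 10⁷ mm⁴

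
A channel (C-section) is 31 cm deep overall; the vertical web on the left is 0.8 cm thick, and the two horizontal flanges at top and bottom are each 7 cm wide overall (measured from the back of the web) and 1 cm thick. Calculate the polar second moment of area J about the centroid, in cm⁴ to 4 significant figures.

Split into non-overlapping primitives; take the origin at the lower-left of the bounding box.
Web: 0.8 × 31, A = 24.8 cm², y = 15.5 cm, Ī = 1986.07 cm⁴.
Top flange (beyond web): 6.2 × 1, A = 6.2 cm², y = 30.5 cm, Ī = 0.516667 cm⁴.
Bottom flange (beyond web): 6.2 × 1, A = 6.2 cm², y = 0.5 cm, Ī = 0.516667 cm⁴.
By symmetry the centroid is at mid-height, ȳ = 15.5 cm.
Transfer each piece to the centroidal x-axis using Ī + A·d² with d = y − 15.5:
  web: d = 0 cm → contributes +1986.07 cm⁴
  top flange (beyond web): d = 15 cm → contributes +1395.52 cm⁴
  bottom flange (beyond web): d = -15 cm → contributes +1395.52 cm⁴
Total I = 4777.1 cm⁴.
For the y-axis: x̄ = 1.56667 cm.
Repeating about the centroidal y-axis gives I_y = 142.311 cm⁴.
Polar second moment: J = I_x + I_y = 4919.41 cm⁴.

J ≈ 4919 cm⁴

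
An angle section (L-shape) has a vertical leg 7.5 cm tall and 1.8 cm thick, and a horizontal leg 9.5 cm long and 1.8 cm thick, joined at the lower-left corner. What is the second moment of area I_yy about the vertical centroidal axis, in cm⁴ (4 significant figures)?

I_yy ≈ 226.4 cm⁴

Split into non-overlapping primitives; take the origin at the lower-left of the bounding box.
Vertical leg: 1.8 × 7.5, A = 13.5 cm², x = 0.9 cm, Ī = 3.645 cm⁴.
Horizontal leg (remainder): 7.7 × 1.8, A = 13.86 cm², x = 5.65 cm, Ī = 68.48 cm⁴.
Centroid: x̄ = ΣA·x / ΣA = 3.30625 cm.
Transfer each piece to the vertical centroidal axis using Ī + A·d² with d = x − 3.30625:
  vertical leg: d = -2.40625 cm → contributes +81.8105 cm⁴
  horizontal leg (remainder): d = 2.34375 cm → contributes +144.615 cm⁴
Total I = 226.426 cm⁴.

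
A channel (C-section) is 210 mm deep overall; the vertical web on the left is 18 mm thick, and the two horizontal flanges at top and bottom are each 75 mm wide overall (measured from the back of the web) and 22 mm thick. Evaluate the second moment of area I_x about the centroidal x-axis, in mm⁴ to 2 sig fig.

I_x ≈ 3.6 × 10⁷ mm⁴

Treat the section as a set of non-overlapping primitives; coordinates are from the bounding-box lower-left.
Web: 18 × 210, A = 3 780 mm², y = 105 mm, Ī = 13 891 500 mm⁴.
Top flange (beyond web): 57 × 22, A = 1 254 mm², y = 199 mm, Ī = 50 578 mm⁴.
Bottom flange (beyond web): 57 × 22, A = 1 254 mm², y = 11 mm, Ī = 50 578 mm⁴.
By symmetry the centroid is at mid-height, ȳ = 105 mm.
Transfer each piece to the centroidal x-axis using Ī + A·d² with d = y − 105:
  web: d = 0 mm → contributes +13 891 500 mm⁴
  top flange (beyond web): d = 94 mm → contributes +11 130 922 mm⁴
  bottom flange (beyond web): d = -94 mm → contributes +11 130 922 mm⁴
Total I = 36 153 344 mm⁴.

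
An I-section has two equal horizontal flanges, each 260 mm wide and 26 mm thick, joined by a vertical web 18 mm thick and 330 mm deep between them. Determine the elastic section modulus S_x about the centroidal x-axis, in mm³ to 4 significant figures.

S_x ≈ 2.529 × 10⁶ mm³

Break the section into simple shapes (no overlaps), measuring from the bottom-left corner of the bounding box.
Bottom flange: 260 × 26, A = 6 760 mm², y = 13 mm, Ī = 380 813 mm⁴.
Web: 18 × 330, A = 5 940 mm², y = 191 mm, Ī = 53 905 500 mm⁴.
Top flange: 260 × 26, A = 6 760 mm², y = 369 mm, Ī = 380 813 mm⁴.
By symmetry the centroid is at mid-height, ȳ = 191 mm.
Transfer each piece to the centroidal x-axis using Ī + A·d² with d = y − 191:
  bottom flange: d = -178 mm → contributes +214 564 653 mm⁴
  web: d = 0 mm → contributes +53 905 500 mm⁴
  top flange: d = 178 mm → contributes +214 564 653 mm⁴
Total I = 483 034 807 mm⁴.
Extreme fibre distance c = 191 mm; S = I/c = 2 528 978 mm³.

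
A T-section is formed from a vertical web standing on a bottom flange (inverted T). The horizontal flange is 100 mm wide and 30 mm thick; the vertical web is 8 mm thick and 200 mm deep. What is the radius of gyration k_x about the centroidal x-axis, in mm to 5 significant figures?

Split into non-overlapping primitives; take the origin at the lower-left of the bounding box.
Flange: 100 × 30, A = 3 000 mm², y = 15 mm, Ī = 225 000 mm⁴.
Web: 8 × 200, A = 1 600 mm², y = 130 mm, Ī = 5 333 333 mm⁴.
Centroid: ȳ = ΣA·y / ΣA = 55 mm.
Transfer each piece to the centroidal x-axis using Ī + A·d² with d = y − 55:
  flange: d = -40 mm → contributes +5 025 000 mm⁴
  web: d = 75 mm → contributes +14 333 333 mm⁴
Total I = 19 358 333 mm⁴.
Radius of gyration: k = √(I/A) = √(19 358 333 / 4 600) = 64.87167 mm.

k_x ≈ 64.872 mm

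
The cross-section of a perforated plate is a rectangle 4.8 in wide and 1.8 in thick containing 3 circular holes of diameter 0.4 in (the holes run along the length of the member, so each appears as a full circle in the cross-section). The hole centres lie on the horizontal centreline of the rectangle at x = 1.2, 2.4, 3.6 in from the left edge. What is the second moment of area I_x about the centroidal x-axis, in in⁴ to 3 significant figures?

Split into non-overlapping primitives; take the origin at the lower-left of the bounding box.
Plate: 4.8 × 1.8, A = 8.64 in², y = 0.9 in, Ī = 2.3328 in⁴.
Hole 1 (subtracted): ⌀0.4, A = 0.12566 in², y = 0.9 in, Ī = 0.0012566 in⁴.
Hole 2 (subtracted): ⌀0.4, A = 0.12566 in², y = 0.9 in, Ī = 0.0012566 in⁴.
Hole 3 (subtracted): ⌀0.4, A = 0.12566 in², y = 0.9 in, Ī = 0.0012566 in⁴.
By symmetry the centroid is at mid-height, ȳ = 0.9 in.
All pieces are centred on the centroidal x-axis, so I = ΣĪ (holes subtracted) = 2.329 in⁴.

I_x ≈ 2.33 in⁴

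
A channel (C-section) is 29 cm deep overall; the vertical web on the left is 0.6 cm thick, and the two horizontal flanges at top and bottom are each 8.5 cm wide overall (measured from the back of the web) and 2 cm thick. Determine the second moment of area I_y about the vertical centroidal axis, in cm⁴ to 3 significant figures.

I_y ≈ 368 cm⁴

Decompose the section into non-overlapping parts with the origin at the bottom-left of its bounding rectangle.
Web: 0.6 × 29, A = 17.4 cm², x = 0.3 cm, Ī = 0.522 cm⁴.
Top flange (beyond web): 7.9 × 2, A = 15.8 cm², x = 4.55 cm, Ī = 82.173 cm⁴.
Bottom flange (beyond web): 7.9 × 2, A = 15.8 cm², x = 4.55 cm, Ī = 82.173 cm⁴.
Centroid: x̄ = ΣA·x / ΣA = 3.0408 cm.
Transfer each piece to the vertical centroidal axis using Ī + A·d² with d = x − 3.0408:
  web: d = -2.7408 cm → contributes +131.23 cm⁴
  top flange (beyond web): d = 1.5092 cm → contributes +118.16 cm⁴
  bottom flange (beyond web): d = 1.5092 cm → contributes +118.16 cm⁴
Total I = 367.55 cm⁴.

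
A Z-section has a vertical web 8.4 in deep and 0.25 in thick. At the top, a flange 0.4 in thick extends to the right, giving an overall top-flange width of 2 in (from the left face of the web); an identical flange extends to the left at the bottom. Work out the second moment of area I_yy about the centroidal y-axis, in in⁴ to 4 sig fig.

Decompose the section into non-overlapping parts with the origin at the bottom-left of its bounding rectangle.
Web: 0.25 × 8.4, A = 2.1 in², x = 1.875 in, Ī = 0.0109375 in⁴.
Top flange (beyond web): 1.75 × 0.4, A = 0.7 in², x = 2.875 in, Ī = 0.178646 in⁴.
Bottom flange (beyond web): 1.75 × 0.4, A = 0.7 in², x = 0.875 in, Ī = 0.178646 in⁴.
Centroid: x̄ = ΣA·x / ΣA = 1.875 in.
Transfer each piece to the centroidal y-axis using Ī + A·d² with d = x − 1.875:
  web: d = 0 in → contributes +0.0109375 in⁴
  top flange (beyond web): d = 1 in → contributes +0.878646 in⁴
  bottom flange (beyond web): d = -1 in → contributes +0.878646 in⁴
Total I = 1.76823 in⁴.

I_yy ≈ 1.768 in⁴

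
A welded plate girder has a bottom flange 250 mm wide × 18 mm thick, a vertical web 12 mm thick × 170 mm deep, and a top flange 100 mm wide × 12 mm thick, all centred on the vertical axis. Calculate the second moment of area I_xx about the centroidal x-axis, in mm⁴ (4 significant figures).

Split into non-overlapping primitives; take the origin at the lower-left of the bounding box.
Bottom plate: 250 × 18, A = 4 500 mm², y = 9 mm, Ī = 121 500 mm⁴.
Web plate: 12 × 170, A = 2 040 mm², y = 103 mm, Ī = 4 913 000 mm⁴.
Top plate: 100 × 12, A = 1 200 mm², y = 194 mm, Ī = 14 400 mm⁴.
Centroid: ȳ = ΣA·y / ΣA = 62.4574 mm.
Transfer each piece to the centroidal x-axis using Ī + A·d² with d = y − 62.4574:
  bottom plate: d = -53.4574 mm → contributes +12 981 104 mm⁴
  web plate: d = 40.5426 mm → contributes +8 266 159 mm⁴
  top plate: d = 131.543 mm → contributes +20 778 558 mm⁴
Total I = 42 025 821 mm⁴.

I_xx ≈ 4.203 × 10⁷ mm⁴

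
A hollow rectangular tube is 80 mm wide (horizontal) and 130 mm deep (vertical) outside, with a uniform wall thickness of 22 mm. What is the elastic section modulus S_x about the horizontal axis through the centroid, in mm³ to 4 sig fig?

Treat the section as a set of non-overlapping primitives; coordinates are from the bounding-box lower-left.
Outer rectangle: 80 × 130, A = 10 400 mm², y = 65 mm, Ī = 14 646 667 mm⁴.
Inner void (subtracted): 36 × 86, A = 3 096 mm², y = 65 mm, Ī = 1 908 168 mm⁴.
By symmetry the centroid is at mid-height, ȳ = 65 mm.
All pieces are centred on the horizontal axis through the centroid, so I = ΣĪ (holes subtracted) = 12 738 499 mm⁴.
Extreme fibre distance c = 65 mm; S = I/c = 195 977 mm³.

S_x ≈ 1.960 × 10⁵ mm³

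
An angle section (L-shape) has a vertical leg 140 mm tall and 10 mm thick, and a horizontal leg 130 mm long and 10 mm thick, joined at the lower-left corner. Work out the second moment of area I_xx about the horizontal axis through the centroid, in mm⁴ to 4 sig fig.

I_xx ≈ 5.027 × 10⁶ mm⁴

Break the section into simple shapes (no overlaps), measuring from the bottom-left corner of the bounding box.
Vertical leg: 10 × 140, A = 1 400 mm², y = 70 mm, Ī = 2 286 667 mm⁴.
Horizontal leg (remainder): 120 × 10, A = 1 200 mm², y = 5 mm, Ī = 10 000 mm⁴.
Centroid: ȳ = ΣA·y / ΣA = 40 mm.
Transfer each piece to the horizontal axis through the centroid using Ī + A·d² with d = y − 40:
  vertical leg: d = 30 mm → contributes +3 546 667 mm⁴
  horizontal leg (remainder): d = -35 mm → contributes +1 480 000 mm⁴
Total I = 5 026 667 mm⁴.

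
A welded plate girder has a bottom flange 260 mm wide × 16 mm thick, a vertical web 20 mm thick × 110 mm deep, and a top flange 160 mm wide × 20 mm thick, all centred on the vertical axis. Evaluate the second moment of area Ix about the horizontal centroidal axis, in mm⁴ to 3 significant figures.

Break the section into simple shapes (no overlaps), measuring from the bottom-left corner of the bounding box.
Bottom plate: 260 × 16, A = 4 160 mm², y = 8 mm, Ī = 88 747 mm⁴.
Web plate: 20 × 110, A = 2 200 mm², y = 71 mm, Ī = 2 218 333 mm⁴.
Top plate: 160 × 20, A = 3 200 mm², y = 136 mm, Ī = 106 667 mm⁴.
Centroid: ȳ = ΣA·y / ΣA = 65.343 mm.
Transfer each piece to the horizontal centroidal axis using Ī + A·d² with d = y − 65.343:
  bottom plate: d = -57.343 mm → contributes +13 767 786 mm⁴
  web plate: d = 5.6569 mm → contributes +2 288 735 mm⁴
  top plate: d = 70.657 mm → contributes +16 082 340 mm⁴
Total I = 32 138 861 mm⁴.

Ix ≈ 3.21 × 10⁷ mm⁴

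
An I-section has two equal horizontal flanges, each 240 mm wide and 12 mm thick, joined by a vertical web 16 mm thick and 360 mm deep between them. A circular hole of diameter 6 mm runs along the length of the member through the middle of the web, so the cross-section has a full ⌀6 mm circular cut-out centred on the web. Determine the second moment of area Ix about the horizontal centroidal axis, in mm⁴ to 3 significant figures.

Split into non-overlapping primitives; take the origin at the lower-left of the bounding box.
Bottom flange: 240 × 12, A = 2 880 mm², y = 6 mm, Ī = 34 560 mm⁴.
Web: 16 × 360, A = 5 760 mm², y = 192 mm, Ī = 62 208 000 mm⁴.
Top flange: 240 × 12, A = 2 880 mm², y = 378 mm, Ī = 34 560 mm⁴.
Hole (subtracted): ⌀6, A = 28.274 mm², y = 192 mm, Ī = 63.617 mm⁴.
By symmetry the centroid is at mid-height, ȳ = 192 mm.
Transfer each piece to the horizontal centroidal axis using Ī + A·d² with d = y − 192:
  bottom flange: d = -186 mm → contributes +99 671 040 mm⁴
  web: d = 0 mm → contributes +62 208 000 mm⁴
  top flange: d = 186 mm → contributes +99 671 040 mm⁴
  hole: d = 0 mm → contributes −63.617 mm⁴
Total I = 261 550 016 mm⁴.

Ix ≈ 2.62 × 10⁸ mm⁴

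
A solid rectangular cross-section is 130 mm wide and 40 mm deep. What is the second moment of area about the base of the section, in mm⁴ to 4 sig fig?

I_base ≈ 2.773 × 10⁶ mm⁴

The section: 130 × 40, A = 5 200 mm², y = 20 mm, Ī = 693 333 mm⁴.
Transfer it to a horizontal axis along the bottom face using Ī + A·d² with d = y − 0:
  the section: d = 20 mm → contributes +2 773 333 mm⁴
Total I = 2 773 333 mm⁴.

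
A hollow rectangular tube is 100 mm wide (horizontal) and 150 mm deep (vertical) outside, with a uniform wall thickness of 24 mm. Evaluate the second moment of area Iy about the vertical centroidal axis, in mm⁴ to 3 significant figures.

Iy ≈ 1.13 × 10⁷ mm⁴

Treat the section as a set of non-overlapping primitives; coordinates are from the bounding-box lower-left.
Outer rectangle: 100 × 150, A = 15 000 mm², x = 50 mm, Ī = 12 500 000 mm⁴.
Inner void (subtracted): 52 × 102, A = 5 304 mm², x = 50 mm, Ī = 1 195 168 mm⁴.
By symmetry the centroid is at mid-width, x̄ = 50 mm.
All pieces are centred on the vertical centroidal axis, so I = ΣĪ (holes subtracted) = 11 304 832 mm⁴.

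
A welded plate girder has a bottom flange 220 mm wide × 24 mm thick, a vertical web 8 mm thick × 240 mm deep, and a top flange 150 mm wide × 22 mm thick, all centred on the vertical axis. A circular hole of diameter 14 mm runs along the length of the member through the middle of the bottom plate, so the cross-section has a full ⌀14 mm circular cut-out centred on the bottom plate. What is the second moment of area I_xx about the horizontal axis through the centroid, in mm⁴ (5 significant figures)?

Treat the section as a set of non-overlapping primitives; coordinates are from the bounding-box lower-left.
Bottom plate: 220 × 24, A = 5 280 mm², y = 12 mm, Ī = 253 440 mm⁴.
Web plate: 8 × 240, A = 1 920 mm², y = 144 mm, Ī = 9 216 000 mm⁴.
Top plate: 150 × 22, A = 3 300 mm², y = 275 mm, Ī = 133 100 mm⁴.
Hole (subtracted): ⌀14, A = 153.938 mm², y = 12 mm, Ī = 1885.741 mm⁴.
Centroid: ȳ = ΣA·y / ΣA = 120.3833 mm.
Transfer each piece to the horizontal axis through the centroid using Ī + A·d² with d = y − 120.3833:
  bottom plate: d = -108.3833 mm → contributes +62 277 244 mm⁴
  web plate: d = 23.61673 mm → contributes +10 286 880 mm⁴
  top plate: d = 154.6167 mm → contributes +79 024 002 mm⁴
  hole: d = -108.3833 mm → contributes −1 810 186 mm⁴
Total I = 149 777 941 mm⁴.

I_xx ≈ 1.4978 × 10⁸ mm⁴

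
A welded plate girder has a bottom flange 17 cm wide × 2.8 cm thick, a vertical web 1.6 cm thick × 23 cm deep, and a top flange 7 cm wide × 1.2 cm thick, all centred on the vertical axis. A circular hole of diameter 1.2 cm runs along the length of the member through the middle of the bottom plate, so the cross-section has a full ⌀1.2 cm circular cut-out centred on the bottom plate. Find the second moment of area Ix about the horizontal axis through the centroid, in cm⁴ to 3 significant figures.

Split into non-overlapping primitives; take the origin at the lower-left of the bounding box.
Bottom plate: 17 × 2.8, A = 47.6 cm², y = 1.4 cm, Ī = 31.099 cm⁴.
Web plate: 1.6 × 23, A = 36.8 cm², y = 14.3 cm, Ī = 1622.3 cm⁴.
Top plate: 7 × 1.2, A = 8.4 cm², y = 26.4 cm, Ī = 1.008 cm⁴.
Hole (subtracted): ⌀1.2, A = 1.131 cm², y = 1.4 cm, Ī = 0.10179 cm⁴.
Centroid: ȳ = ΣA·y / ΣA = 8.8695 cm.
Transfer each piece to the horizontal axis through the centroid using Ī + A·d² with d = y − 8.8695:
  bottom plate: d = -7.4695 cm → contributes +2686.9 cm⁴
  web plate: d = 5.4305 cm → contributes +2707.5 cm⁴
  top plate: d = 17.531 cm → contributes +2582.5 cm⁴
  hole: d = -7.4695 cm → contributes −63.202 cm⁴
Total I = 7913.7 cm⁴.

Ix ≈ 7910 cm⁴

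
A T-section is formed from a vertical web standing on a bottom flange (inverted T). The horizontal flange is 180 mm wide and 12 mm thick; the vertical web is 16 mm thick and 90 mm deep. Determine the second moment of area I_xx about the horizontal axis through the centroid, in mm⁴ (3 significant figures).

I_xx ≈ 3.25 × 10⁶ mm⁴

Decompose the section into non-overlapping parts with the origin at the bottom-left of its bounding rectangle.
Flange: 180 × 12, A = 2 160 mm², y = 6 mm, Ī = 25 920 mm⁴.
Web: 16 × 90, A = 1 440 mm², y = 57 mm, Ī = 972 000 mm⁴.
Centroid: ȳ = ΣA·y / ΣA = 26.4 mm.
Transfer each piece to the horizontal axis through the centroid using Ī + A·d² with d = y − 26.4:
  flange: d = -20.4 mm → contributes +924 826 mm⁴
  web: d = 30.6 mm → contributes +2 320 358 mm⁴
Total I = 3 245 184 mm⁴.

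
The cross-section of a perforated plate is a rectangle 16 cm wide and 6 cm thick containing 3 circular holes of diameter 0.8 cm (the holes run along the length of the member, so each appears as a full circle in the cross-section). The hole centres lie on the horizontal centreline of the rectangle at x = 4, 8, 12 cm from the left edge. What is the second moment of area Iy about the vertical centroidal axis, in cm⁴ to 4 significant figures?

Treat the section as a set of non-overlapping primitives; coordinates are from the bounding-box lower-left.
Plate: 16 × 6, A = 96 cm², x = 8 cm, Ī = 2 048 cm⁴.
Hole 1 (subtracted): ⌀0.8, A = 0.502655 cm², x = 4 cm, Ī = 0.0201062 cm⁴.
Hole 2 (subtracted): ⌀0.8, A = 0.502655 cm², x = 8 cm, Ī = 0.0201062 cm⁴.
Hole 3 (subtracted): ⌀0.8, A = 0.502655 cm², x = 12 cm, Ī = 0.0201062 cm⁴.
By symmetry the centroid is at mid-width, x̄ = 8 cm.
Transfer each piece to the vertical centroidal axis using Ī + A·d² with d = x − 8:
  plate: d = 0 cm → contributes +2 048 cm⁴
  hole 1: d = -4 cm → contributes −8.06258 cm⁴
  hole 2: d = 0 cm → contributes −0.0201062 cm⁴
  hole 3: d = 4 cm → contributes −8.06258 cm⁴
Total I = 2031.85 cm⁴.

Iy ≈ 2032 cm⁴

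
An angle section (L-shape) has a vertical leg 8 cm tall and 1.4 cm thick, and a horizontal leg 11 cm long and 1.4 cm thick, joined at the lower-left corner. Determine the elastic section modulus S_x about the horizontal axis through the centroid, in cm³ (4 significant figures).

Treat the section as a set of non-overlapping primitives; coordinates are from the bounding-box lower-left.
Vertical leg: 1.4 × 8, A = 11.2 cm², y = 4 cm, Ī = 59.7333 cm⁴.
Horizontal leg (remainder): 9.6 × 1.4, A = 13.44 cm², y = 0.7 cm, Ī = 2.1952 cm⁴.
Centroid: ȳ = ΣA·y / ΣA = 2.2 cm.
Transfer each piece to the horizontal axis through the centroid using Ī + A·d² with d = y − 2.2:
  vertical leg: d = 1.8 cm → contributes +96.0213 cm⁴
  horizontal leg (remainder): d = -1.5 cm → contributes +32.4352 cm⁴
Total I = 128.457 cm⁴.
Extreme fibre distance c = 5.8 cm; S = I/c = 22.1477 cm³.

S_x ≈ 22.15 cm³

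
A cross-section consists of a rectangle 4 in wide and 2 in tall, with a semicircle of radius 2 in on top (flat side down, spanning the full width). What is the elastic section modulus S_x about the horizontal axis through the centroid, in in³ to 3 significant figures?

Decompose the section into non-overlapping parts with the origin at the bottom-left of its bounding rectangle.
Rectangular body: 4 × 2, A = 8 in², y = 1 in, Ī = 2.6667 in⁴.
Semicircular cap: semicircle r = 2, A = 6.2832 in², y = 2.8488 in, Ī = 1.7561 in⁴.
Centroid: ȳ = ΣA·y / ΣA = 1.8133 in.
Transfer each piece to the horizontal axis through the centroid using Ī + A·d² with d = y − 1.8133:
  rectangular body: d = -0.8133 in → contributes +7.9583 in⁴
  semicircular cap: d = 1.0355 in → contributes +8.4937 in⁴
Total I = 16.452 in⁴.
Extreme fibre distance c = 2.1867 in; S = I/c = 7.5237 in³.

S_x ≈ 7.52 in³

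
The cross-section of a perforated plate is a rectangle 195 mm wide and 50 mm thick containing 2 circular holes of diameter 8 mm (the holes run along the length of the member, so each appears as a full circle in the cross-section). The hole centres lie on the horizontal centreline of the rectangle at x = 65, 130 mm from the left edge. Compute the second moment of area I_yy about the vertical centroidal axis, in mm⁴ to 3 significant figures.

Break the section into simple shapes (no overlaps), measuring from the bottom-left corner of the bounding box.
Plate: 195 × 50, A = 9 750 mm², x = 97.5 mm, Ī = 30 895 313 mm⁴.
Hole 1 (subtracted): ⌀8, A = 50.265 mm², x = 65 mm, Ī = 201.06 mm⁴.
Hole 2 (subtracted): ⌀8, A = 50.265 mm², x = 130 mm, Ī = 201.06 mm⁴.
By symmetry the centroid is at mid-width, x̄ = 97.5 mm.
Transfer each piece to the vertical centroidal axis using Ī + A·d² with d = x − 97.5:
  plate: d = 0 mm → contributes +30 895 313 mm⁴
  hole 1: d = -32.5 mm → contributes −53 294 mm⁴
  hole 2: d = 32.5 mm → contributes −53 294 mm⁴
Total I = 30 788 725 mm⁴.

I_yy ≈ 3.08 × 10⁷ mm⁴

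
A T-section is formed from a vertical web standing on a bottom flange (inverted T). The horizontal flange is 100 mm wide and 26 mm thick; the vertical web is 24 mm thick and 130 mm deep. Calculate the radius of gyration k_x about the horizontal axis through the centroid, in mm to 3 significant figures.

k_x ≈ 48.0 mm

Split into non-overlapping primitives; take the origin at the lower-left of the bounding box.
Flange: 100 × 26, A = 2 600 mm², y = 13 mm, Ī = 146 467 mm⁴.
Web: 24 × 130, A = 3 120 mm², y = 91 mm, Ī = 4 394 000 mm⁴.
Centroid: ȳ = ΣA·y / ΣA = 55.545 mm.
Transfer each piece to the horizontal axis through the centroid using Ī + A·d² with d = y − 55.545:
  flange: d = -42.545 mm → contributes +4 852 767 mm⁴
  web: d = 35.455 mm → contributes +8 315 917 mm⁴
Total I = 13 168 685 mm⁴.
Radius of gyration: k = √(I/A) = √(13 168 685 / 5 720) = 47.981 mm.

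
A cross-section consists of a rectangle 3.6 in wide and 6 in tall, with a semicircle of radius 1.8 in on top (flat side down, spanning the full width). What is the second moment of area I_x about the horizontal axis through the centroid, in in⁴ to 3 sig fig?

Decompose the section into non-overlapping parts with the origin at the bottom-left of its bounding rectangle.
Rectangular body: 3.6 × 6, A = 21.6 in², y = 3 in, Ī = 64.8 in⁴.
Semicircular cap: semicircle r = 1.8, A = 5.0894 in², y = 6.7639 in, Ī = 1.1522 in⁴.
Centroid: ȳ = ΣA·y / ΣA = 3.7177 in.
Transfer each piece to the horizontal axis through the centroid using Ī + A·d² with d = y − 3.7177:
  rectangular body: d = -0.71774 in → contributes +75.927 in⁴
  semicircular cap: d = 3.0462 in → contributes +48.378 in⁴
Total I = 124.31 in⁴.

I_x ≈ 124 in⁴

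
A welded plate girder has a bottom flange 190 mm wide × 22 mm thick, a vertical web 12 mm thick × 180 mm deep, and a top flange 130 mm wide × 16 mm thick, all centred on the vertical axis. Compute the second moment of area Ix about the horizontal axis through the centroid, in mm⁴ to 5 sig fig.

Ix ≈ 6.3000 × 10⁷ mm⁴

Split into non-overlapping primitives; take the origin at the lower-left of the bounding box.
Bottom plate: 190 × 22, A = 4 180 mm², y = 11 mm, Ī = 168593.3 mm⁴.
Web plate: 12 × 180, A = 2 160 mm², y = 112 mm, Ī = 5 832 000 mm⁴.
Top plate: 130 × 16, A = 2 080 mm², y = 210 mm, Ī = 44373.33 mm⁴.
Centroid: ȳ = ΣA·y / ΣA = 86.06888 mm.
Transfer each piece to the horizontal axis through the centroid using Ī + A·d² with d = y − 86.06888:
  bottom plate: d = -75.06888 mm → contributes +23 724 303 mm⁴
  web plate: d = 25.93112 mm → contributes +7 284 433 mm⁴
  top plate: d = 123.9311 mm → contributes +31 990 930 mm⁴
Total I = 62 999 667 mm⁴.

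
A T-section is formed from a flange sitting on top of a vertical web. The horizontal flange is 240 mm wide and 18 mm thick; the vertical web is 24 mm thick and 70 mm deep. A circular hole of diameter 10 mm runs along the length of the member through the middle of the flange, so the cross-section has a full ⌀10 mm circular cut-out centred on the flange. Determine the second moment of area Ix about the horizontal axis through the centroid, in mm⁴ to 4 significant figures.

Break the section into simple shapes (no overlaps), measuring from the bottom-left corner of the bounding box.
Flange: 240 × 18, A = 4 320 mm², y = 79 mm, Ī = 116 640 mm⁴.
Web: 24 × 70, A = 1 680 mm², y = 35 mm, Ī = 686 000 mm⁴.
Hole (subtracted): ⌀10, A = 78.5398 mm², y = 79 mm, Ī = 490.874 mm⁴.
Centroid: ȳ = ΣA·y / ΣA = 66.5166 mm.
Transfer each piece to the horizontal axis through the centroid using Ī + A·d² with d = y − 66.5166:
  flange: d = 12.4834 mm → contributes +789 849 mm⁴
  web: d = -31.5166 mm → contributes +2 354 737 mm⁴
  hole: d = 12.4834 mm → contributes −12730.2 mm⁴
Total I = 3 131 856 mm⁴.

Ix ≈ 3.132 × 10⁶ mm⁴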